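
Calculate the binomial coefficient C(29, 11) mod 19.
0

Using Lucas' theorem:
Write n=29 and k=11 in base 19:
n in base 19: [1, 10]
k in base 19: [0, 11]
C(29,11) mod 19 = ∏ C(n_i, k_i) mod 19
Digit binomials (mod 19): C(1,0) = 1; C(10,11) = 0 (k_i > n_i)
Product: 1 × 0 = 0 ≡ 0 (mod 19)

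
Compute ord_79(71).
26

79 is prime, so ord(71) divides φ(79) = 78.
Divisors of 78: 1, 2, 3, 6, 13, 26, 39, 78.
Repeated squaring: 71^1 ≡ 71, 71^2 ≡ 64, 71^4 ≡ 67, 71^8 ≡ 65, 71^16 ≡ 38, 71^32 ≡ 22, 71^64 ≡ 10 (mod 79).
Test 71^d mod 79 for each divisor d in increasing order:
71^1 ≡ 71
71^2 ≡ 64
71^3 = 71^2·71^1 ≡ 41
71^6 = 71^4·71^2 ≡ 22
71^13 = 71^8·71^4·71^1 ≡ 78
71^26 = 71^16·71^8·71^2 ≡ 1  ← first divisor giving 1
The order is 26.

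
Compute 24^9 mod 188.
28

Repeated squaring. Binary of 9 = 1001.
24^1 ≡ 24 (mod 188); 24^2 ≡ 12 (mod 188); 24^4 ≡ 144 (mod 188); 24^8 ≡ 56 (mod 188)
24^9 = 24^1 × 24^8 ≡ 28 (mod 188)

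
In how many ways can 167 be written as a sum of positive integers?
207890420102

p(n) counts ways to write n as a sum of positive integers (order ignored).
Euler's pentagonal recurrence: p(k) = p(k-1) + p(k-2) - p(k-5) - p(k-7) + p(k-12) + p(k-15) - ... (offsets j(3j∓1)/2, signs ++--, p(0)=1, p(<0)=0).
DP table for k = 0..166: p(0)=1, p(1)=1, p(2)=2, p(3)=3, p(4)=5, p(5)=7, p(6)=11, p(7)=15, p(8)=22, p(9)=30, p(10)=42, p(11)=56, p(12)=77, p(13)=101, p(14)=135, p(15)=176, p(16)=231, p(17)=297, p(18)=385, p(19)=490, p(20)=627, p(21)=792, p(22)=1002, p(23)=1255, p(24)=1575, p(25)=1958, p(26)=2436, p(27)=3010, p(28)=3718, p(29)=4565, p(30)=5604, p(31)=6842, p(32)=8349, p(33)=10143, p(34)=12310, p(35)=14883, p(36)=17977, p(37)=21637, p(38)=26015, p(39)=31185, p(40)=37338, p(41)=44583, p(42)=53174, p(43)=63261, p(44)=75175, p(45)=89134, p(46)=105558, p(47)=124754, p(48)=147273, p(49)=173525, p(50)=204226, p(51)=239943, p(52)=281589, p(53)=329931, p(54)=386155, p(55)=451276, p(56)=526823, p(57)=614154, p(58)=715220, p(59)=831820, p(60)=966467, p(61)=1121505, p(62)=1300156, p(63)=1505499, p(64)=1741630, p(65)=2012558, p(66)=2323520, p(67)=2679689, p(68)=3087735, p(69)=3554345, p(70)=4087968, p(71)=4697205, p(72)=5392783, p(73)=6185689, p(74)=7089500, p(75)=8118264, p(76)=9289091, p(77)=10619863, p(78)=12132164, p(79)=13848650, p(80)=15796476, p(81)=18004327, p(82)=20506255, p(83)=23338469, p(84)=26543660, p(85)=30167357, p(86)=34262962, p(87)=38887673, p(88)=44108109, p(89)=49995925, p(90)=56634173, p(91)=64112359, p(92)=72533807, p(93)=82010177, p(94)=92669720, p(95)=104651419, p(96)=118114304, p(97)=133230930, p(98)=150198136, p(99)=169229875, p(100)=190569292, p(101)=214481126, p(102)=241265379, p(103)=271248950, p(104)=304801365, p(105)=342325709, p(106)=384276336, p(107)=431149389, p(108)=483502844, p(109)=541946240, p(110)=607163746, p(111)=679903203, p(112)=761002156, p(113)=851376628, p(114)=952050665, p(115)=1064144451, p(116)=1188908248, p(117)=1327710076, p(118)=1482074143, p(119)=1653668665, p(120)=1844349560, p(121)=2056148051, p(122)=2291320912, p(123)=2552338241, p(124)=2841940500, p(125)=3163127352, p(126)=3519222692, p(127)=3913864295, p(128)=4351078600, p(129)=4835271870, p(130)=5371315400, p(131)=5964539504, p(132)=6620830889, p(133)=7346629512, p(134)=8149040695, p(135)=9035836076, p(136)=10015581680, p(137)=11097645016, p(138)=12292341831, p(139)=13610949895, p(140)=15065878135, p(141)=16670689208, p(142)=18440293320, p(143)=20390982757, p(144)=22540654445, p(145)=24908858009, p(146)=27517052599, p(147)=30388671978, p(148)=33549419497, p(149)=37027355200, p(150)=40853235313, p(151)=45060624582, p(152)=49686288421, p(153)=54770336324, p(154)=60356673280, p(155)=66493182097, p(156)=73232243759, p(157)=80630964769, p(158)=88751778802, p(159)=97662728555, p(160)=107438159466, p(161)=118159068427, p(162)=129913904637, p(163)=142798995930, p(164)=156919475295, p(165)=172389800255, p(166)=189334822579.
Final step: p(167) = p(166) + p(165) - p(162) - p(160) + p(155) + p(152) - p(145) - p(141) + p(132) + p(127) - p(116) - p(110) + p(97) + p(90) - p(75) - p(67) + p(50) + p(41) - p(22) - p(12)
= 189334822579 + 172389800255 - 129913904637 - 107438159466 + 66493182097 + 49686288421 - 24908858009 - 16670689208 + 6620830889 + 3913864295 - 1188908248 - 607163746 + 133230930 + 56634173 - 8118264 - 2679689 + 204226 + 44583 - 1002 - 77
= 207890420102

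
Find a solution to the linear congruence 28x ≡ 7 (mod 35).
x ≡ 4 (mod 5)

gcd(28, 35) = 7, which divides 7, so solutions exist.
Divide through by 7: 4x ≡ 1 (mod 5).
Find 4^(-1) mod 5 by the extended Euclidean algorithm:
5 = 1 × 4 + 1  ⟹  1 = (1)·5 + (-1)·4
So (-1)·4 ≡ 1 (mod 5), i.e. 4^(-1) ≡ -1 ≡ 4 (mod 5).
x ≡ 4 × 1 = 4 ≡ 4 (mod 5).
Check: 28 × 4 = 112 ≡ 7 (mod 35).
x ≡ 4 (mod 5), giving 7 solutions mod 35.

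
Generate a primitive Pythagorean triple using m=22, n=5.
(459, 220, 509)

Euclid's formula: a = m² - n², b = 2mn, c = m² + n²
m = 22, n = 5
a = 22² - 5² = 484 - 25 = 459
b = 2 × 22 × 5 = 220
c = 22² + 5² = 484 + 25 = 509
Verification: 459² + 220² = 210681 + 48400 = 259081 = 509² ✓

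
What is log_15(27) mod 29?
13

Baby-step giant-step with step n = ⌈√29⌉ = 6.
Baby steps 15^j mod 29 (j:value) for j=0..5: 0:1, 1:15, 2:22, 3:11, 4:20, 5:10.
Giant-step multiplier: 15^(-6) ≡ 15^(28-6) = 15^22 ≡ 6 (mod 29).
Giant steps γ_i = 27·6^i mod 29: γ_0=27, γ_1=17, γ_2=15 (in table at j=1).
x = i·n + j = 2·6 + 1 = 13.
Check: 15^13 ≡ 27 (mod 29).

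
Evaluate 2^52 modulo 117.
16

Repeated squaring. Binary of 52 = 110100.
2^1 ≡ 2 (mod 117); 2^2 ≡ 4 (mod 117); 2^4 ≡ 16 (mod 117); 2^8 ≡ 22 (mod 117); 2^16 ≡ 16 (mod 117); 2^32 ≡ 22 (mod 117)
2^52 = 2^4 × 2^16 × 2^32 ≡ 16 (mod 117)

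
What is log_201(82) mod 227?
24

Baby-step giant-step with step n = ⌈√227⌉ = 16.
Baby steps 201^j mod 227 (j:value) for j=0..15: 0:1, 1:201, 2:222, 3:130, 4:25, 5:31, 6:102, 7:72, 8:171, 9:94, 10:53, 11:211, 12:189, 13:80, 14:190, 15:54.
Giant-step multiplier: 201^(-16) ≡ 201^(226-16) = 201^210 ≡ 27 (mod 227).
Giant steps γ_i = 82·27^i mod 227: γ_0=82, γ_1=171 (in table at j=8).
x = i·n + j = 1·16 + 8 = 24.
Check: 201^24 ≡ 82 (mod 227).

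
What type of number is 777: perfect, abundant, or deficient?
deficient

Proper divisors of 777: sum = 1 + 3 + 7 + 21 + 37 + 111 + 259 = 439
Since 439 < 777, 777 is deficient.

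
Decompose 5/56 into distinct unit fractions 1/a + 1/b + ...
1/12 + 1/168

Greedy algorithm:
5/56: ceiling(56/5) = 12, use 1/12
1/168: ceiling(168/1) = 168, use 1/168
Result: 5/56 = 1/12 + 1/168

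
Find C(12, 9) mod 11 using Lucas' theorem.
0

Using Lucas' theorem:
Write n=12 and k=9 in base 11:
n in base 11: [1, 1]
k in base 11: [0, 9]
C(12,9) mod 11 = ∏ C(n_i, k_i) mod 11
Digit binomials (mod 11): C(1,0) = 1; C(1,9) = 0 (k_i > n_i)
Product: 1 × 0 = 0 ≡ 0 (mod 11)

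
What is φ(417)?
276

417 = 3 × 139
φ(n) = n × ∏(1 - 1/p) for each prime p dividing n
φ(417) = 417 × (1 - 1/3) × (1 - 1/139) = 276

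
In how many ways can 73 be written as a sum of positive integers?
6185689

p(n) counts ways to write n as a sum of positive integers (order ignored).
Euler's pentagonal recurrence: p(k) = p(k-1) + p(k-2) - p(k-5) - p(k-7) + p(k-12) + p(k-15) - ... (offsets j(3j∓1)/2, signs ++--, p(0)=1, p(<0)=0).
DP table for k = 0..72: p(0)=1, p(1)=1, p(2)=2, p(3)=3, p(4)=5, p(5)=7, p(6)=11, p(7)=15, p(8)=22, p(9)=30, p(10)=42, p(11)=56, p(12)=77, p(13)=101, p(14)=135, p(15)=176, p(16)=231, p(17)=297, p(18)=385, p(19)=490, p(20)=627, p(21)=792, p(22)=1002, p(23)=1255, p(24)=1575, p(25)=1958, p(26)=2436, p(27)=3010, p(28)=3718, p(29)=4565, p(30)=5604, p(31)=6842, p(32)=8349, p(33)=10143, p(34)=12310, p(35)=14883, p(36)=17977, p(37)=21637, p(38)=26015, p(39)=31185, p(40)=37338, p(41)=44583, p(42)=53174, p(43)=63261, p(44)=75175, p(45)=89134, p(46)=105558, p(47)=124754, p(48)=147273, p(49)=173525, p(50)=204226, p(51)=239943, p(52)=281589, p(53)=329931, p(54)=386155, p(55)=451276, p(56)=526823, p(57)=614154, p(58)=715220, p(59)=831820, p(60)=966467, p(61)=1121505, p(62)=1300156, p(63)=1505499, p(64)=1741630, p(65)=2012558, p(66)=2323520, p(67)=2679689, p(68)=3087735, p(69)=3554345, p(70)=4087968, p(71)=4697205, p(72)=5392783.
Final step: p(73) = p(72) + p(71) - p(68) - p(66) + p(61) + p(58) - p(51) - p(47) + p(38) + p(33) - p(22) - p(16) + p(3)
= 5392783 + 4697205 - 3087735 - 2323520 + 1121505 + 715220 - 239943 - 124754 + 26015 + 10143 - 1002 - 231 + 3
= 6185689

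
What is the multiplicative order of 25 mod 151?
75

151 is prime, so ord(25) divides φ(151) = 150.
Divisors of 150: 1, 2, 3, 5, 6, 10, 15, 25, 30, 50, 75, 150.
Repeated squaring: 25^1 ≡ 25, 25^2 ≡ 21, 25^4 ≡ 139, 25^8 ≡ 144, 25^16 ≡ 49, 25^32 ≡ 136, 25^64 ≡ 74, 25^128 ≡ 40 (mod 151).
Test 25^d mod 151 for each divisor d in increasing order:
25^1 ≡ 25
25^2 ≡ 21
25^3 = 25^2·25^1 ≡ 72
25^5 = 25^4·25^1 ≡ 2
25^6 = 25^4·25^2 ≡ 50
25^10 = 25^8·25^2 ≡ 4
25^15 = 25^8·25^4·25^2·25^1 ≡ 8
25^25 = 25^16·25^8·25^1 ≡ 32
25^30 = 25^16·25^8·25^4·25^2 ≡ 64
25^50 = 25^32·25^16·25^2 ≡ 118
25^75 = 25^64·25^8·25^2·25^1 ≡ 1  ← first divisor giving 1
The order is 75.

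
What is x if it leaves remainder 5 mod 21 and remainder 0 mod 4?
68

Using Chinese Remainder Theorem:
M = 21 × 4 = 84
M1 = 4, M2 = 21
y1 = 4^(-1) mod 21 = 16
y2 = 21^(-1) mod 4 = 1
x = (5×4×16 + 0×21×1) mod 84 = 68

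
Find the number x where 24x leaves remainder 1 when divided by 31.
22

gcd(24, 31) = 1, so the inverse exists.
Extended Euclidean algorithm on (31, 24):
31 = 1 × 24 + 7  ⟹  7 = (1)·31 + (-1)·24
24 = 3 × 7 + 3  ⟹  3 = (-3)·31 + (4)·24
7 = 2 × 3 + 1  ⟹  1 = (7)·31 + (-9)·24
So (-9)·24 ≡ 1 (mod 31), i.e. 24^(-1) ≡ -9 ≡ 22 (mod 31).
Check: 24 × 22 = 528 ≡ 1 (mod 31)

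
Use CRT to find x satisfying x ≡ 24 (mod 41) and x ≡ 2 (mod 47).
1459

Using Chinese Remainder Theorem:
M = 41 × 47 = 1927
M1 = 47, M2 = 41
y1 = 47^(-1) mod 41 = 7
y2 = 41^(-1) mod 47 = 39
x = (24×47×7 + 2×41×39) mod 1927 = 1459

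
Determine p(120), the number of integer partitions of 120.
1844349560

p(n) counts ways to write n as a sum of positive integers (order ignored).
Euler's pentagonal recurrence: p(k) = p(k-1) + p(k-2) - p(k-5) - p(k-7) + p(k-12) + p(k-15) - ... (offsets j(3j∓1)/2, signs ++--, p(0)=1, p(<0)=0).
DP table for k = 0..119: p(0)=1, p(1)=1, p(2)=2, p(3)=3, p(4)=5, p(5)=7, p(6)=11, p(7)=15, p(8)=22, p(9)=30, p(10)=42, p(11)=56, p(12)=77, p(13)=101, p(14)=135, p(15)=176, p(16)=231, p(17)=297, p(18)=385, p(19)=490, p(20)=627, p(21)=792, p(22)=1002, p(23)=1255, p(24)=1575, p(25)=1958, p(26)=2436, p(27)=3010, p(28)=3718, p(29)=4565, p(30)=5604, p(31)=6842, p(32)=8349, p(33)=10143, p(34)=12310, p(35)=14883, p(36)=17977, p(37)=21637, p(38)=26015, p(39)=31185, p(40)=37338, p(41)=44583, p(42)=53174, p(43)=63261, p(44)=75175, p(45)=89134, p(46)=105558, p(47)=124754, p(48)=147273, p(49)=173525, p(50)=204226, p(51)=239943, p(52)=281589, p(53)=329931, p(54)=386155, p(55)=451276, p(56)=526823, p(57)=614154, p(58)=715220, p(59)=831820, p(60)=966467, p(61)=1121505, p(62)=1300156, p(63)=1505499, p(64)=1741630, p(65)=2012558, p(66)=2323520, p(67)=2679689, p(68)=3087735, p(69)=3554345, p(70)=4087968, p(71)=4697205, p(72)=5392783, p(73)=6185689, p(74)=7089500, p(75)=8118264, p(76)=9289091, p(77)=10619863, p(78)=12132164, p(79)=13848650, p(80)=15796476, p(81)=18004327, p(82)=20506255, p(83)=23338469, p(84)=26543660, p(85)=30167357, p(86)=34262962, p(87)=38887673, p(88)=44108109, p(89)=49995925, p(90)=56634173, p(91)=64112359, p(92)=72533807, p(93)=82010177, p(94)=92669720, p(95)=104651419, p(96)=118114304, p(97)=133230930, p(98)=150198136, p(99)=169229875, p(100)=190569292, p(101)=214481126, p(102)=241265379, p(103)=271248950, p(104)=304801365, p(105)=342325709, p(106)=384276336, p(107)=431149389, p(108)=483502844, p(109)=541946240, p(110)=607163746, p(111)=679903203, p(112)=761002156, p(113)=851376628, p(114)=952050665, p(115)=1064144451, p(116)=1188908248, p(117)=1327710076, p(118)=1482074143, p(119)=1653668665.
Final step: p(120) = p(119) + p(118) - p(115) - p(113) + p(108) + p(105) - p(98) - p(94) + p(85) + p(80) - p(69) - p(63) + p(50) + p(43) - p(28) - p(20) + p(3)
= 1653668665 + 1482074143 - 1064144451 - 851376628 + 483502844 + 342325709 - 150198136 - 92669720 + 30167357 + 15796476 - 3554345 - 1505499 + 204226 + 63261 - 3718 - 627 + 3
= 1844349560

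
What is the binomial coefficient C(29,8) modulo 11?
0

Using Lucas' theorem:
Write n=29 and k=8 in base 11:
n in base 11: [2, 7]
k in base 11: [0, 8]
C(29,8) mod 11 = ∏ C(n_i, k_i) mod 11
Digit binomials (mod 11): C(2,0) = 1; C(7,8) = 0 (k_i > n_i)
Product: 1 × 0 = 0 ≡ 0 (mod 11)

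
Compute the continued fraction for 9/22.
[0; 2, 2, 4]

Euclidean algorithm steps:
9 = 0 × 22 + 9
22 = 2 × 9 + 4
9 = 2 × 4 + 1
4 = 4 × 1 + 0
Continued fraction: [0; 2, 2, 4]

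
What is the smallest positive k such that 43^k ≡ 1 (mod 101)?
50

101 is prime, so ord(43) divides φ(101) = 100.
Divisors of 100: 1, 2, 4, 5, 10, 20, 25, 50, 100.
Repeated squaring: 43^1 ≡ 43, 43^2 ≡ 31, 43^4 ≡ 52, 43^8 ≡ 78, 43^16 ≡ 24, 43^32 ≡ 71, 43^64 ≡ 92 (mod 101).
Test 43^d mod 101 for each divisor d in increasing order:
43^1 ≡ 43
43^2 ≡ 31
43^4 ≡ 52
43^5 = 43^4·43^1 ≡ 14
43^10 = 43^8·43^2 ≡ 95
43^20 = 43^16·43^4 ≡ 36
43^25 = 43^16·43^8·43^1 ≡ 100
43^50 = 43^32·43^16·43^2 ≡ 1  ← first divisor giving 1
The order is 50.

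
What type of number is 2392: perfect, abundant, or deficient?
abundant

Proper divisors of 2392: sum = 1 + 2 + 4 + 8 + 13 + 23 + 26 + 46 + 52 + 92 + 104 + 184 + 299 + 598 + 1196 = 2648
Since 2648 > 2392, 2392 is abundant.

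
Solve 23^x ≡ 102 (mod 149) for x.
144

Baby-step giant-step with step n = ⌈√149⌉ = 13.
Baby steps 23^j mod 149 (j:value) for j=0..12: 0:1, 1:23, 2:82, 3:98, 4:19, 5:139, 6:68, 7:74, 8:63, 9:108, 10:100, 11:65, 12:5.
Giant-step multiplier: 23^(-13) ≡ 23^(148-13) = 23^135 ≡ 92 (mod 149).
Giant steps γ_i = 102·92^i mod 149: γ_0=102, γ_1=146, γ_2=22, γ_3=87, γ_4=107, γ_5=10, γ_6=26, γ_7=8, γ_8=140, γ_9=66, γ_10=112, γ_11=23 (in table at j=1).
x = i·n + j = 11·13 + 1 = 144.
Check: 23^144 ≡ 102 (mod 149).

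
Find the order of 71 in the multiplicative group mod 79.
26

79 is prime, so ord(71) divides φ(79) = 78.
Divisors of 78: 1, 2, 3, 6, 13, 26, 39, 78.
Repeated squaring: 71^1 ≡ 71, 71^2 ≡ 64, 71^4 ≡ 67, 71^8 ≡ 65, 71^16 ≡ 38, 71^32 ≡ 22, 71^64 ≡ 10 (mod 79).
Test 71^d mod 79 for each divisor d in increasing order:
71^1 ≡ 71
71^2 ≡ 64
71^3 = 71^2·71^1 ≡ 41
71^6 = 71^4·71^2 ≡ 22
71^13 = 71^8·71^4·71^1 ≡ 78
71^26 = 71^16·71^8·71^2 ≡ 1  ← first divisor giving 1
The order is 26.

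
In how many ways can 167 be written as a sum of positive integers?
207890420102

p(n) counts ways to write n as a sum of positive integers (order ignored).
Euler's pentagonal recurrence: p(k) = p(k-1) + p(k-2) - p(k-5) - p(k-7) + p(k-12) + p(k-15) - ... (offsets j(3j∓1)/2, signs ++--, p(0)=1, p(<0)=0).
DP table for k = 0..166: p(0)=1, p(1)=1, p(2)=2, p(3)=3, p(4)=5, p(5)=7, p(6)=11, p(7)=15, p(8)=22, p(9)=30, p(10)=42, p(11)=56, p(12)=77, p(13)=101, p(14)=135, p(15)=176, p(16)=231, p(17)=297, p(18)=385, p(19)=490, p(20)=627, p(21)=792, p(22)=1002, p(23)=1255, p(24)=1575, p(25)=1958, p(26)=2436, p(27)=3010, p(28)=3718, p(29)=4565, p(30)=5604, p(31)=6842, p(32)=8349, p(33)=10143, p(34)=12310, p(35)=14883, p(36)=17977, p(37)=21637, p(38)=26015, p(39)=31185, p(40)=37338, p(41)=44583, p(42)=53174, p(43)=63261, p(44)=75175, p(45)=89134, p(46)=105558, p(47)=124754, p(48)=147273, p(49)=173525, p(50)=204226, p(51)=239943, p(52)=281589, p(53)=329931, p(54)=386155, p(55)=451276, p(56)=526823, p(57)=614154, p(58)=715220, p(59)=831820, p(60)=966467, p(61)=1121505, p(62)=1300156, p(63)=1505499, p(64)=1741630, p(65)=2012558, p(66)=2323520, p(67)=2679689, p(68)=3087735, p(69)=3554345, p(70)=4087968, p(71)=4697205, p(72)=5392783, p(73)=6185689, p(74)=7089500, p(75)=8118264, p(76)=9289091, p(77)=10619863, p(78)=12132164, p(79)=13848650, p(80)=15796476, p(81)=18004327, p(82)=20506255, p(83)=23338469, p(84)=26543660, p(85)=30167357, p(86)=34262962, p(87)=38887673, p(88)=44108109, p(89)=49995925, p(90)=56634173, p(91)=64112359, p(92)=72533807, p(93)=82010177, p(94)=92669720, p(95)=104651419, p(96)=118114304, p(97)=133230930, p(98)=150198136, p(99)=169229875, p(100)=190569292, p(101)=214481126, p(102)=241265379, p(103)=271248950, p(104)=304801365, p(105)=342325709, p(106)=384276336, p(107)=431149389, p(108)=483502844, p(109)=541946240, p(110)=607163746, p(111)=679903203, p(112)=761002156, p(113)=851376628, p(114)=952050665, p(115)=1064144451, p(116)=1188908248, p(117)=1327710076, p(118)=1482074143, p(119)=1653668665, p(120)=1844349560, p(121)=2056148051, p(122)=2291320912, p(123)=2552338241, p(124)=2841940500, p(125)=3163127352, p(126)=3519222692, p(127)=3913864295, p(128)=4351078600, p(129)=4835271870, p(130)=5371315400, p(131)=5964539504, p(132)=6620830889, p(133)=7346629512, p(134)=8149040695, p(135)=9035836076, p(136)=10015581680, p(137)=11097645016, p(138)=12292341831, p(139)=13610949895, p(140)=15065878135, p(141)=16670689208, p(142)=18440293320, p(143)=20390982757, p(144)=22540654445, p(145)=24908858009, p(146)=27517052599, p(147)=30388671978, p(148)=33549419497, p(149)=37027355200, p(150)=40853235313, p(151)=45060624582, p(152)=49686288421, p(153)=54770336324, p(154)=60356673280, p(155)=66493182097, p(156)=73232243759, p(157)=80630964769, p(158)=88751778802, p(159)=97662728555, p(160)=107438159466, p(161)=118159068427, p(162)=129913904637, p(163)=142798995930, p(164)=156919475295, p(165)=172389800255, p(166)=189334822579.
Final step: p(167) = p(166) + p(165) - p(162) - p(160) + p(155) + p(152) - p(145) - p(141) + p(132) + p(127) - p(116) - p(110) + p(97) + p(90) - p(75) - p(67) + p(50) + p(41) - p(22) - p(12)
= 189334822579 + 172389800255 - 129913904637 - 107438159466 + 66493182097 + 49686288421 - 24908858009 - 16670689208 + 6620830889 + 3913864295 - 1188908248 - 607163746 + 133230930 + 56634173 - 8118264 - 2679689 + 204226 + 44583 - 1002 - 77
= 207890420102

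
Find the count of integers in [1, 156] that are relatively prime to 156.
48

156 = 2^2 × 3 × 13
φ(n) = n × ∏(1 - 1/p) for each prime p dividing n
φ(156) = 156 × (1 - 1/2) × (1 - 1/3) × (1 - 1/13) = 48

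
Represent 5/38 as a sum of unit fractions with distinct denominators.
1/8 + 1/152

Greedy algorithm:
5/38: ceiling(38/5) = 8, use 1/8
1/152: ceiling(152/1) = 152, use 1/152
Result: 5/38 = 1/8 + 1/152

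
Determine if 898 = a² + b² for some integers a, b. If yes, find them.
13² + 27² (a=13, b=27)

Factorization: 898 = 2 × 449
By Fermat: n is sum of two squares iff every prime p ≡ 3 (mod 4) appears to even power.
All primes ≡ 3 (mod 4) appear to even power.
Search a = 0, 1, 2, … for 898 - a² a perfect square: first hit at a = 13: 898 - 169 = 729 = 27².
898 = 13² + 27² = 169 + 729 ✓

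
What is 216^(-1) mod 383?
172

gcd(216, 383) = 1, so the inverse exists.
Extended Euclidean algorithm on (383, 216):
383 = 1 × 216 + 167  ⟹  167 = (1)·383 + (-1)·216
216 = 1 × 167 + 49  ⟹  49 = (-1)·383 + (2)·216
167 = 3 × 49 + 20  ⟹  20 = (4)·383 + (-7)·216
49 = 2 × 20 + 9  ⟹  9 = (-9)·383 + (16)·216
20 = 2 × 9 + 2  ⟹  2 = (22)·383 + (-39)·216
9 = 4 × 2 + 1  ⟹  1 = (-97)·383 + (172)·216
So (172)·216 ≡ 1 (mod 383), i.e. 216^(-1) ≡ 172 (mod 383).
Check: 216 × 172 = 37152 ≡ 1 (mod 383)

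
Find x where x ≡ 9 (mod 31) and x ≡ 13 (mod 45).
598

Using Chinese Remainder Theorem:
M = 31 × 45 = 1395
M1 = 45, M2 = 31
y1 = 45^(-1) mod 31 = 20
y2 = 31^(-1) mod 45 = 16
x = (9×45×20 + 13×31×16) mod 1395 = 598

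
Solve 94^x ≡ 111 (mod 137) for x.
27

Baby-step giant-step with step n = ⌈√137⌉ = 12.
Baby steps 94^j mod 137 (j:value) for j=0..11: 0:1, 1:94, 2:68, 3:90, 4:103, 5:92, 6:17, 7:91, 8:60, 9:23, 10:107, 11:57.
Giant-step multiplier: 94^(-12) ≡ 94^(136-12) = 94^124 ≡ 64 (mod 137).
Giant steps γ_i = 111·64^i mod 137: γ_0=111, γ_1=117, γ_2=90 (in table at j=3).
x = i·n + j = 2·12 + 3 = 27.
Check: 94^27 ≡ 111 (mod 137).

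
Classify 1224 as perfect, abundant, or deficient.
abundant

Proper divisors of 1224: sum = 1 + 2 + 3 + 4 + 6 + 8 + 9 + 12 + ... + 204 + 306 + 408 + 612 (23 divisors) = 2286
Since 2286 > 1224, 1224 is abundant.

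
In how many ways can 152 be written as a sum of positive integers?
49686288421

p(n) counts ways to write n as a sum of positive integers (order ignored).
Euler's pentagonal recurrence: p(k) = p(k-1) + p(k-2) - p(k-5) - p(k-7) + p(k-12) + p(k-15) - ... (offsets j(3j∓1)/2, signs ++--, p(0)=1, p(<0)=0).
DP table for k = 0..151: p(0)=1, p(1)=1, p(2)=2, p(3)=3, p(4)=5, p(5)=7, p(6)=11, p(7)=15, p(8)=22, p(9)=30, p(10)=42, p(11)=56, p(12)=77, p(13)=101, p(14)=135, p(15)=176, p(16)=231, p(17)=297, p(18)=385, p(19)=490, p(20)=627, p(21)=792, p(22)=1002, p(23)=1255, p(24)=1575, p(25)=1958, p(26)=2436, p(27)=3010, p(28)=3718, p(29)=4565, p(30)=5604, p(31)=6842, p(32)=8349, p(33)=10143, p(34)=12310, p(35)=14883, p(36)=17977, p(37)=21637, p(38)=26015, p(39)=31185, p(40)=37338, p(41)=44583, p(42)=53174, p(43)=63261, p(44)=75175, p(45)=89134, p(46)=105558, p(47)=124754, p(48)=147273, p(49)=173525, p(50)=204226, p(51)=239943, p(52)=281589, p(53)=329931, p(54)=386155, p(55)=451276, p(56)=526823, p(57)=614154, p(58)=715220, p(59)=831820, p(60)=966467, p(61)=1121505, p(62)=1300156, p(63)=1505499, p(64)=1741630, p(65)=2012558, p(66)=2323520, p(67)=2679689, p(68)=3087735, p(69)=3554345, p(70)=4087968, p(71)=4697205, p(72)=5392783, p(73)=6185689, p(74)=7089500, p(75)=8118264, p(76)=9289091, p(77)=10619863, p(78)=12132164, p(79)=13848650, p(80)=15796476, p(81)=18004327, p(82)=20506255, p(83)=23338469, p(84)=26543660, p(85)=30167357, p(86)=34262962, p(87)=38887673, p(88)=44108109, p(89)=49995925, p(90)=56634173, p(91)=64112359, p(92)=72533807, p(93)=82010177, p(94)=92669720, p(95)=104651419, p(96)=118114304, p(97)=133230930, p(98)=150198136, p(99)=169229875, p(100)=190569292, p(101)=214481126, p(102)=241265379, p(103)=271248950, p(104)=304801365, p(105)=342325709, p(106)=384276336, p(107)=431149389, p(108)=483502844, p(109)=541946240, p(110)=607163746, p(111)=679903203, p(112)=761002156, p(113)=851376628, p(114)=952050665, p(115)=1064144451, p(116)=1188908248, p(117)=1327710076, p(118)=1482074143, p(119)=1653668665, p(120)=1844349560, p(121)=2056148051, p(122)=2291320912, p(123)=2552338241, p(124)=2841940500, p(125)=3163127352, p(126)=3519222692, p(127)=3913864295, p(128)=4351078600, p(129)=4835271870, p(130)=5371315400, p(131)=5964539504, p(132)=6620830889, p(133)=7346629512, p(134)=8149040695, p(135)=9035836076, p(136)=10015581680, p(137)=11097645016, p(138)=12292341831, p(139)=13610949895, p(140)=15065878135, p(141)=16670689208, p(142)=18440293320, p(143)=20390982757, p(144)=22540654445, p(145)=24908858009, p(146)=27517052599, p(147)=30388671978, p(148)=33549419497, p(149)=37027355200, p(150)=40853235313, p(151)=45060624582.
Final step: p(152) = p(151) + p(150) - p(147) - p(145) + p(140) + p(137) - p(130) - p(126) + p(117) + p(112) - p(101) - p(95) + p(82) + p(75) - p(60) - p(52) + p(35) + p(26) - p(7)
= 45060624582 + 40853235313 - 30388671978 - 24908858009 + 15065878135 + 11097645016 - 5371315400 - 3519222692 + 1327710076 + 761002156 - 214481126 - 104651419 + 20506255 + 8118264 - 966467 - 281589 + 14883 + 2436 - 15
= 49686288421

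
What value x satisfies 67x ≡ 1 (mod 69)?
34

gcd(67, 69) = 1, so the inverse exists.
Extended Euclidean algorithm on (69, 67):
69 = 1 × 67 + 2  ⟹  2 = (1)·69 + (-1)·67
67 = 33 × 2 + 1  ⟹  1 = (-33)·69 + (34)·67
So (34)·67 ≡ 1 (mod 69), i.e. 67^(-1) ≡ 34 (mod 69).
Check: 67 × 34 = 2278 ≡ 1 (mod 69)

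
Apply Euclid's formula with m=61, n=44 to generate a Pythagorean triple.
(1785, 5368, 5657)

Euclid's formula: a = m² - n², b = 2mn, c = m² + n²
m = 61, n = 44
a = 61² - 44² = 3721 - 1936 = 1785
b = 2 × 61 × 44 = 5368
c = 61² + 44² = 3721 + 1936 = 5657
Verification: 1785² + 5368² = 3186225 + 28815424 = 32001649 = 5657² ✓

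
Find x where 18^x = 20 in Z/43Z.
23

Baby-step giant-step with step n = ⌈√43⌉ = 7.
Baby steps 18^j mod 43 (j:value) for j=0..6: 0:1, 1:18, 2:23, 3:27, 4:13, 5:19, 6:41.
Giant-step multiplier: 18^(-7) ≡ 18^(42-7) = 18^35 ≡ 37 (mod 43).
Giant steps γ_i = 20·37^i mod 43: γ_0=20, γ_1=9, γ_2=32, γ_3=23 (in table at j=2).
x = i·n + j = 3·7 + 2 = 23.
Check: 18^23 ≡ 20 (mod 43).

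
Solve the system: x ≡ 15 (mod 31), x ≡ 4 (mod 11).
15

Using Chinese Remainder Theorem:
M = 31 × 11 = 341
M1 = 11, M2 = 31
y1 = 11^(-1) mod 31 = 17
y2 = 31^(-1) mod 11 = 5
x = (15×11×17 + 4×31×5) mod 341 = 15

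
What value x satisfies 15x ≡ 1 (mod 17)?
8

gcd(15, 17) = 1, so the inverse exists.
Extended Euclidean algorithm on (17, 15):
17 = 1 × 15 + 2  ⟹  2 = (1)·17 + (-1)·15
15 = 7 × 2 + 1  ⟹  1 = (-7)·17 + (8)·15
So (8)·15 ≡ 1 (mod 17), i.e. 15^(-1) ≡ 8 (mod 17).
Check: 15 × 8 = 120 ≡ 1 (mod 17)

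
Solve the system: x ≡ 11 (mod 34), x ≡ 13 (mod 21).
181

Using Chinese Remainder Theorem:
M = 34 × 21 = 714
M1 = 21, M2 = 34
y1 = 21^(-1) mod 34 = 13
y2 = 34^(-1) mod 21 = 13
x = (11×21×13 + 13×34×13) mod 714 = 181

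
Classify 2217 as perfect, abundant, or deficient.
deficient

Proper divisors of 2217: sum = 1 + 3 + 739 = 743
Since 743 < 2217, 2217 is deficient.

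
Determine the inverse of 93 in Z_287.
179

gcd(93, 287) = 1, so the inverse exists.
Extended Euclidean algorithm on (287, 93):
287 = 3 × 93 + 8  ⟹  8 = (1)·287 + (-3)·93
93 = 11 × 8 + 5  ⟹  5 = (-11)·287 + (34)·93
8 = 1 × 5 + 3  ⟹  3 = (12)·287 + (-37)·93
5 = 1 × 3 + 2  ⟹  2 = (-23)·287 + (71)·93
3 = 1 × 2 + 1  ⟹  1 = (35)·287 + (-108)·93
So (-108)·93 ≡ 1 (mod 287), i.e. 93^(-1) ≡ -108 ≡ 179 (mod 287).
Check: 93 × 179 = 16647 ≡ 1 (mod 287)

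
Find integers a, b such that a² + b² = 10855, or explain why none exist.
Not possible

Factorization: 10855 = 5 × 13 × 167
By Fermat: n is sum of two squares iff every prime p ≡ 3 (mod 4) appears to even power.
Prime(s) ≡ 3 (mod 4) with odd exponent: [(167, 1)]
Therefore 10855 cannot be expressed as a² + b².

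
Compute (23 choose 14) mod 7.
3

Using Lucas' theorem:
Write n=23 and k=14 in base 7:
n in base 7: [3, 2]
k in base 7: [2, 0]
C(23,14) mod 7 = ∏ C(n_i, k_i) mod 7
Digit binomials (mod 7): C(3,2) = 3; C(2,0) = 1
Product: 3 × 1 = 3 ≡ 3 (mod 7)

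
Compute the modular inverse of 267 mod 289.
197

gcd(267, 289) = 1, so the inverse exists.
Extended Euclidean algorithm on (289, 267):
289 = 1 × 267 + 22  ⟹  22 = (1)·289 + (-1)·267
267 = 12 × 22 + 3  ⟹  3 = (-12)·289 + (13)·267
22 = 7 × 3 + 1  ⟹  1 = (85)·289 + (-92)·267
So (-92)·267 ≡ 1 (mod 289), i.e. 267^(-1) ≡ -92 ≡ 197 (mod 289).
Check: 267 × 197 = 52599 ≡ 1 (mod 289)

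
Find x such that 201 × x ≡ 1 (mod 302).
299

gcd(201, 302) = 1, so the inverse exists.
Extended Euclidean algorithm on (302, 201):
302 = 1 × 201 + 101  ⟹  101 = (1)·302 + (-1)·201
201 = 1 × 101 + 100  ⟹  100 = (-1)·302 + (2)·201
101 = 1 × 100 + 1  ⟹  1 = (2)·302 + (-3)·201
So (-3)·201 ≡ 1 (mod 302), i.e. 201^(-1) ≡ -3 ≡ 299 (mod 302).
Check: 201 × 299 = 60099 ≡ 1 (mod 302)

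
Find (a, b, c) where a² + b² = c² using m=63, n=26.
(3293, 3276, 4645)

Euclid's formula: a = m² - n², b = 2mn, c = m² + n²
m = 63, n = 26
a = 63² - 26² = 3969 - 676 = 3293
b = 2 × 63 × 26 = 3276
c = 63² + 26² = 3969 + 676 = 4645
Verification: 3293² + 3276² = 10843849 + 10732176 = 21576025 = 4645² ✓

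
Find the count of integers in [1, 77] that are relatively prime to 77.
60

77 = 7 × 11
φ(n) = n × ∏(1 - 1/p) for each prime p dividing n
φ(77) = 77 × (1 - 1/7) × (1 - 1/11) = 60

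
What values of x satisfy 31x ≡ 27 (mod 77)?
x ≡ 58 (mod 77)

gcd(31, 77) = 1, which divides 27, so solutions exist.
Find 31^(-1) mod 77 by the extended Euclidean algorithm:
77 = 2 × 31 + 15  ⟹  15 = (1)·77 + (-2)·31
31 = 2 × 15 + 1  ⟹  1 = (-2)·77 + (5)·31
So (5)·31 ≡ 1 (mod 77), i.e. 31^(-1) ≡ 5 (mod 77).
x ≡ 5 × 27 = 135 ≡ 58 (mod 77).
Check: 31 × 58 = 1798 ≡ 27 (mod 77).
Unique solution: x ≡ 58 (mod 77)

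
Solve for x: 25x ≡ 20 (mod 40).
x ≡ 4 (mod 8)

gcd(25, 40) = 5, which divides 20, so solutions exist.
Divide through by 5: 5x ≡ 4 (mod 8).
Find 5^(-1) mod 8 by the extended Euclidean algorithm:
8 = 1 × 5 + 3  ⟹  3 = (1)·8 + (-1)·5
5 = 1 × 3 + 2  ⟹  2 = (-1)·8 + (2)·5
3 = 1 × 2 + 1  ⟹  1 = (2)·8 + (-3)·5
So (-3)·5 ≡ 1 (mod 8), i.e. 5^(-1) ≡ -3 ≡ 5 (mod 8).
x ≡ 5 × 4 = 20 ≡ 4 (mod 8).
Check: 25 × 4 = 100 ≡ 20 (mod 40).
x ≡ 4 (mod 8), giving 5 solutions mod 40.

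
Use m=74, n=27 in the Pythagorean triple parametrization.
(4747, 3996, 6205)

Euclid's formula: a = m² - n², b = 2mn, c = m² + n²
m = 74, n = 27
a = 74² - 27² = 5476 - 729 = 4747
b = 2 × 74 × 27 = 3996
c = 74² + 27² = 5476 + 729 = 6205
Verification: 4747² + 3996² = 22534009 + 15968016 = 38502025 = 6205² ✓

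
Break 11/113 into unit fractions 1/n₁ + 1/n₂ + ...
1/11 + 1/156 + 1/38782 + 1/3760070028

Greedy algorithm:
11/113: ceiling(113/11) = 11, use 1/11
8/1243: ceiling(1243/8) = 156, use 1/156
5/193908: ceiling(193908/5) = 38782, use 1/38782
1/3760070028: ceiling(3760070028/1) = 3760070028, use 1/3760070028
Result: 11/113 = 1/11 + 1/156 + 1/38782 + 1/3760070028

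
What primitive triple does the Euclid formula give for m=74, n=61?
(1755, 9028, 9197)

Euclid's formula: a = m² - n², b = 2mn, c = m² + n²
m = 74, n = 61
a = 74² - 61² = 5476 - 3721 = 1755
b = 2 × 74 × 61 = 9028
c = 74² + 61² = 5476 + 3721 = 9197
Verification: 1755² + 9028² = 3080025 + 81504784 = 84584809 = 9197² ✓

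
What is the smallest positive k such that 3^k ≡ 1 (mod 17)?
16

17 is prime, so ord(3) divides φ(17) = 16.
Divisors of 16: 1, 2, 4, 8, 16.
Repeated squaring: 3^1 ≡ 3, 3^2 ≡ 9, 3^4 ≡ 13, 3^8 ≡ 16, 3^16 ≡ 1 (mod 17).
Test 3^d mod 17 for each divisor d in increasing order:
3^1 ≡ 3
3^2 ≡ 9
3^4 ≡ 13
3^8 ≡ 16
3^16 ≡ 1  ← first divisor giving 1
The order is 16.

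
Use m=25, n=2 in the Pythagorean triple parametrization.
(621, 100, 629)

Euclid's formula: a = m² - n², b = 2mn, c = m² + n²
m = 25, n = 2
a = 25² - 2² = 625 - 4 = 621
b = 2 × 25 × 2 = 100
c = 25² + 2² = 625 + 4 = 629
Verification: 621² + 100² = 385641 + 10000 = 395641 = 629² ✓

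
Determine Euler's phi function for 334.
166

334 = 2 × 167
φ(n) = n × ∏(1 - 1/p) for each prime p dividing n
φ(334) = 334 × (1 - 1/2) × (1 - 1/167) = 166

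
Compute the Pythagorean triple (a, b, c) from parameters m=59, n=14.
(3285, 1652, 3677)

Euclid's formula: a = m² - n², b = 2mn, c = m² + n²
m = 59, n = 14
a = 59² - 14² = 3481 - 196 = 3285
b = 2 × 59 × 14 = 1652
c = 59² + 14² = 3481 + 196 = 3677
Verification: 3285² + 1652² = 10791225 + 2729104 = 13520329 = 3677² ✓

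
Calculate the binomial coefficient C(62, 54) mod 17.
12

Using Lucas' theorem:
Write n=62 and k=54 in base 17:
n in base 17: [3, 11]
k in base 17: [3, 3]
C(62,54) mod 17 = ∏ C(n_i, k_i) mod 17
Digit binomials (mod 17): C(3,3) = 1; C(11,3) = 165 ≡ 12
Product: 1 × 12 = 12 ≡ 12 (mod 17)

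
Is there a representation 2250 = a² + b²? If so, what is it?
15² + 45² (a=15, b=45)

Factorization: 2250 = 2 × 3^2 × 5^3
By Fermat: n is sum of two squares iff every prime p ≡ 3 (mod 4) appears to even power.
All primes ≡ 3 (mod 4) appear to even power.
Search a = 0, 1, 2, … for 2250 - a² a perfect square: first hit at a = 15: 2250 - 225 = 2025 = 45².
2250 = 15² + 45² = 225 + 2025 ✓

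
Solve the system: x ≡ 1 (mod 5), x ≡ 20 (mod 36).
56

Using Chinese Remainder Theorem:
M = 5 × 36 = 180
M1 = 36, M2 = 5
y1 = 36^(-1) mod 5 = 1
y2 = 5^(-1) mod 36 = 29
x = (1×36×1 + 20×5×29) mod 180 = 56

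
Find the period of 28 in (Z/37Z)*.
18

37 is prime, so ord(28) divides φ(37) = 36.
Divisors of 36: 1, 2, 3, 4, 6, 9, 12, 18, 36.
Repeated squaring: 28^1 ≡ 28, 28^2 ≡ 7, 28^4 ≡ 12, 28^8 ≡ 33, 28^16 ≡ 16, 28^32 ≡ 34 (mod 37).
Test 28^d mod 37 for each divisor d in increasing order:
28^1 ≡ 28
28^2 ≡ 7
28^3 = 28^2·28^1 ≡ 11
28^4 ≡ 12
28^6 = 28^4·28^2 ≡ 10
28^9 = 28^8·28^1 ≡ 36
28^12 = 28^8·28^4 ≡ 26
28^18 = 28^16·28^2 ≡ 1  ← first divisor giving 1
The order is 18.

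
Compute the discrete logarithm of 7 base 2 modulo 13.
11

Baby-step giant-step with step n = ⌈√13⌉ = 4.
Baby steps 2^j mod 13 (j:value) for j=0..3: 0:1, 1:2, 2:4, 3:8.
Giant-step multiplier: 2^(-4) ≡ 2^(12-4) = 2^8 ≡ 9 (mod 13).
Giant steps γ_i = 7·9^i mod 13: γ_0=7, γ_1=11, γ_2=8 (in table at j=3).
x = i·n + j = 2·4 + 3 = 11.
Check: 2^11 ≡ 7 (mod 13).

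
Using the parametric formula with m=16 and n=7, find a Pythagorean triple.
(207, 224, 305)

Euclid's formula: a = m² - n², b = 2mn, c = m² + n²
m = 16, n = 7
a = 16² - 7² = 256 - 49 = 207
b = 2 × 16 × 7 = 224
c = 16² + 7² = 256 + 49 = 305
Verification: 207² + 224² = 42849 + 50176 = 93025 = 305² ✓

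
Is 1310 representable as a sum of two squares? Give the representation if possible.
Not possible

Factorization: 1310 = 2 × 5 × 131
By Fermat: n is sum of two squares iff every prime p ≡ 3 (mod 4) appears to even power.
Prime(s) ≡ 3 (mod 4) with odd exponent: [(131, 1)]
Therefore 1310 cannot be expressed as a² + b².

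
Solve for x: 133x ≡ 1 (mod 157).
85

gcd(133, 157) = 1, so the inverse exists.
Extended Euclidean algorithm on (157, 133):
157 = 1 × 133 + 24  ⟹  24 = (1)·157 + (-1)·133
133 = 5 × 24 + 13  ⟹  13 = (-5)·157 + (6)·133
24 = 1 × 13 + 11  ⟹  11 = (6)·157 + (-7)·133
13 = 1 × 11 + 2  ⟹  2 = (-11)·157 + (13)·133
11 = 5 × 2 + 1  ⟹  1 = (61)·157 + (-72)·133
So (-72)·133 ≡ 1 (mod 157), i.e. 133^(-1) ≡ -72 ≡ 85 (mod 157).
Check: 133 × 85 = 11305 ≡ 1 (mod 157)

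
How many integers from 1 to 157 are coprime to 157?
156

157 = 157
φ(n) = n × ∏(1 - 1/p) for each prime p dividing n
φ(157) = 157 × (1 - 1/157) = 156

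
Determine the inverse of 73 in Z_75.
37

gcd(73, 75) = 1, so the inverse exists.
Extended Euclidean algorithm on (75, 73):
75 = 1 × 73 + 2  ⟹  2 = (1)·75 + (-1)·73
73 = 36 × 2 + 1  ⟹  1 = (-36)·75 + (37)·73
So (37)·73 ≡ 1 (mod 75), i.e. 73^(-1) ≡ 37 (mod 75).
Check: 73 × 37 = 2701 ≡ 1 (mod 75)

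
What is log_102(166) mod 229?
145

Baby-step giant-step with step n = ⌈√229⌉ = 16.
Baby steps 102^j mod 229 (j:value) for j=0..15: 0:1, 1:102, 2:99, 3:22, 4:183, 5:117, 6:26, 7:133, 8:55, 9:114, 10:178, 11:65, 12:218, 13:23, 14:56, 15:216.
Giant-step multiplier: 102^(-16) ≡ 102^(228-16) = 102^212 ≡ 167 (mod 229).
Giant steps γ_i = 166·167^i mod 229: γ_0=166, γ_1=13, γ_2=110, γ_3=50, γ_4=106, γ_5=69, γ_6=73, γ_7=54, γ_8=87, γ_9=102 (in table at j=1).
x = i·n + j = 9·16 + 1 = 145.
Check: 102^145 ≡ 166 (mod 229).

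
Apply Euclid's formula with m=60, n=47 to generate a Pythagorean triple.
(1391, 5640, 5809)

Euclid's formula: a = m² - n², b = 2mn, c = m² + n²
m = 60, n = 47
a = 60² - 47² = 3600 - 2209 = 1391
b = 2 × 60 × 47 = 5640
c = 60² + 47² = 3600 + 2209 = 5809
Verification: 1391² + 5640² = 1934881 + 31809600 = 33744481 = 5809² ✓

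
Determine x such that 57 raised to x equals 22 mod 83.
45

Baby-step giant-step with step n = ⌈√83⌉ = 10.
Baby steps 57^j mod 83 (j:value) for j=0..9: 0:1, 1:57, 2:12, 3:20, 4:61, 5:74, 6:68, 7:58, 8:69, 9:32.
Giant-step multiplier: 57^(-10) ≡ 57^(82-10) = 57^72 ≡ 41 (mod 83).
Giant steps γ_i = 22·41^i mod 83: γ_0=22, γ_1=72, γ_2=47, γ_3=18, γ_4=74 (in table at j=5).
x = i·n + j = 4·10 + 5 = 45.
Check: 57^45 ≡ 22 (mod 83).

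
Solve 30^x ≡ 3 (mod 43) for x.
23

Baby-step giant-step with step n = ⌈√43⌉ = 7.
Baby steps 30^j mod 43 (j:value) for j=0..6: 0:1, 1:30, 2:40, 3:39, 4:9, 5:12, 6:16.
Giant-step multiplier: 30^(-7) ≡ 30^(42-7) = 30^35 ≡ 37 (mod 43).
Giant steps γ_i = 3·37^i mod 43: γ_0=3, γ_1=25, γ_2=22, γ_3=40 (in table at j=2).
x = i·n + j = 3·7 + 2 = 23.
Check: 30^23 ≡ 3 (mod 43).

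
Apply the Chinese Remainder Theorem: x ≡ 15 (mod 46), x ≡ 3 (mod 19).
383

Using Chinese Remainder Theorem:
M = 46 × 19 = 874
M1 = 19, M2 = 46
y1 = 19^(-1) mod 46 = 17
y2 = 46^(-1) mod 19 = 12
x = (15×19×17 + 3×46×12) mod 874 = 383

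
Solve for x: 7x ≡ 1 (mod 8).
7

gcd(7, 8) = 1, so the inverse exists.
Extended Euclidean algorithm on (8, 7):
8 = 1 × 7 + 1  ⟹  1 = (1)·8 + (-1)·7
So (-1)·7 ≡ 1 (mod 8), i.e. 7^(-1) ≡ -1 ≡ 7 (mod 8).
Check: 7 × 7 = 49 ≡ 1 (mod 8)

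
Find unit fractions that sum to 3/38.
1/13 + 1/494

Greedy algorithm:
3/38: ceiling(38/3) = 13, use 1/13
1/494: ceiling(494/1) = 494, use 1/494
Result: 3/38 = 1/13 + 1/494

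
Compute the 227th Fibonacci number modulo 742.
513

Matrix identity: Q^n = [[F_(n+1), F_n], [F_n, F_(n-1)]] with Q = [[1,1],[1,0]].
n = 227 = 11100011₂. Square-and-multiply, entries mod 742:
Q^1 = [[1,1],[1,0]]
Q^3 = (Q^1)²·Q = [[3,2],[2,1]]
Q^7 = (Q^3)²·Q = [[21,13],[13,8]]
Q^14 = (Q^7)² = [[610,377],[377,233]]
Q^28 = (Q^14)² = [[23,235],[235,530]]
Q^56 = (Q^28)² = [[104,105],[105,741]]
Q^113 = (Q^56)²·Q = [[8,323],[323,427]]
Q^227 = (Q^113)²·Q = [[38,513],[513,267]]
F_227 mod 742 = Q^227[0][1] = 513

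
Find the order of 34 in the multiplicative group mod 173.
86

173 is prime, so ord(34) divides φ(173) = 172.
Divisors of 172: 1, 2, 4, 43, 86, 172.
Repeated squaring: 34^1 ≡ 34, 34^2 ≡ 118, 34^4 ≡ 84, 34^8 ≡ 136, 34^16 ≡ 158, 34^32 ≡ 52, 34^64 ≡ 109, 34^128 ≡ 117 (mod 173).
Test 34^d mod 173 for each divisor d in increasing order:
34^1 ≡ 34
34^2 ≡ 118
34^4 ≡ 84
34^43 = 34^32·34^8·34^2·34^1 ≡ 172
34^86 = 34^64·34^16·34^4·34^2 ≡ 1  ← first divisor giving 1
The order is 86.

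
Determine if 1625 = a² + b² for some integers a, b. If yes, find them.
5² + 40² (a=5, b=40)

Factorization: 1625 = 5^3 × 13
By Fermat: n is sum of two squares iff every prime p ≡ 3 (mod 4) appears to even power.
All primes ≡ 3 (mod 4) appear to even power.
Search a = 0, 1, 2, … for 1625 - a² a perfect square: first hit at a = 5: 1625 - 25 = 1600 = 40².
1625 = 5² + 40² = 25 + 1600 ✓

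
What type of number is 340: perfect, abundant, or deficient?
abundant

Proper divisors of 340: sum = 1 + 2 + 4 + 5 + 10 + 17 + 20 + 34 + 68 + 85 + 170 = 416
Since 416 > 340, 340 is abundant.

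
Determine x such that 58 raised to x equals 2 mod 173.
121

Baby-step giant-step with step n = ⌈√173⌉ = 14.
Baby steps 58^j mod 173 (j:value) for j=0..13: 0:1, 1:58, 2:77, 3:141, 4:47, 5:131, 6:159, 7:53, 8:133, 9:102, 10:34, 11:69, 12:23, 13:123.
Giant-step multiplier: 58^(-14) ≡ 58^(172-14) = 58^158 ≡ 38 (mod 173).
Giant steps γ_i = 2·38^i mod 173: γ_0=2, γ_1=76, γ_2=120, γ_3=62, γ_4=107, γ_5=87, γ_6=19, γ_7=30, γ_8=102 (in table at j=9).
x = i·n + j = 8·14 + 9 = 121.
Check: 58^121 ≡ 2 (mod 173).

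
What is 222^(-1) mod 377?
287

gcd(222, 377) = 1, so the inverse exists.
Extended Euclidean algorithm on (377, 222):
377 = 1 × 222 + 155  ⟹  155 = (1)·377 + (-1)·222
222 = 1 × 155 + 67  ⟹  67 = (-1)·377 + (2)·222
155 = 2 × 67 + 21  ⟹  21 = (3)·377 + (-5)·222
67 = 3 × 21 + 4  ⟹  4 = (-10)·377 + (17)·222
21 = 5 × 4 + 1  ⟹  1 = (53)·377 + (-90)·222
So (-90)·222 ≡ 1 (mod 377), i.e. 222^(-1) ≡ -90 ≡ 287 (mod 377).
Check: 222 × 287 = 63714 ≡ 1 (mod 377)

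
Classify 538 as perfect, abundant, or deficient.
deficient

Proper divisors of 538: sum = 1 + 2 + 269 = 272
Since 272 < 538, 538 is deficient.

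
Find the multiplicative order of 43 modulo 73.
24

73 is prime, so ord(43) divides φ(73) = 72.
Divisors of 72: 1, 2, 3, 4, 6, 8, 9, 12, 18, 24, 36, 72.
Repeated squaring: 43^1 ≡ 43, 43^2 ≡ 24, 43^4 ≡ 65, 43^8 ≡ 64, 43^16 ≡ 8, 43^32 ≡ 64, 43^64 ≡ 8 (mod 73).
Test 43^d mod 73 for each divisor d in increasing order:
43^1 ≡ 43
43^2 ≡ 24
43^3 = 43^2·43^1 ≡ 10
43^4 ≡ 65
43^6 = 43^4·43^2 ≡ 27
43^8 ≡ 64
43^9 = 43^8·43^1 ≡ 51
43^12 = 43^8·43^4 ≡ 72
43^18 = 43^16·43^2 ≡ 46
43^24 = 43^16·43^8 ≡ 1  ← first divisor giving 1
The order is 24.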